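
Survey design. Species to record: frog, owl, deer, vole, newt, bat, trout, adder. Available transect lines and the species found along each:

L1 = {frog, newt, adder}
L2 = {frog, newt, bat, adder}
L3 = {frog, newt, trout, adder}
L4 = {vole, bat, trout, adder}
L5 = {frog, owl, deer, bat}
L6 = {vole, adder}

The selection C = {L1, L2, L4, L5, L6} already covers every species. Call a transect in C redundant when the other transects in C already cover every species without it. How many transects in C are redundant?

Drop L1: the rest still cover every species — redundant.
Drop L2: the rest still cover every species — redundant.
Drop L4: trout uncovered — not redundant.
Drop L5: owl, deer uncovered — not redundant.
Drop L6: the rest still cover every species — redundant.
3 redundant: L1, L2, L6.

3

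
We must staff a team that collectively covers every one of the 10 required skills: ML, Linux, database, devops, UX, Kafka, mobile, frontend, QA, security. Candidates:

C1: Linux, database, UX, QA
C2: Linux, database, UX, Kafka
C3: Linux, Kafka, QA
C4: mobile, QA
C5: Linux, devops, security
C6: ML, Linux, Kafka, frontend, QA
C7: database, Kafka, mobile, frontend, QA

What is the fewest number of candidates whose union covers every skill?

4

C1, C4, C5, C6 together cover {ML, Linux, database, devops, UX, Kafka, mobile, frontend, QA, security} — every skill.
No 3 of the 7 candidates cover everything (all 35 triples fall short), so 4 is minimum.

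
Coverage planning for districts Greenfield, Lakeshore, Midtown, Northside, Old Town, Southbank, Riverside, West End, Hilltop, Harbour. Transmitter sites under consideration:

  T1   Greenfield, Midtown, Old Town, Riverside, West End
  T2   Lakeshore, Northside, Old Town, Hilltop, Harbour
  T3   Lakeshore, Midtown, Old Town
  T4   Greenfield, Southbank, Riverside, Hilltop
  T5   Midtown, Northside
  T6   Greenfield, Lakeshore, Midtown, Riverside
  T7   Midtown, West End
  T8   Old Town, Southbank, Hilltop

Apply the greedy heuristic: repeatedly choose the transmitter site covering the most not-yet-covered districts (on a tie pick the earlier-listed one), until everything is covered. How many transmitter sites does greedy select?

Pick 1: T1 covers 5 new districts (Greenfield, Midtown, Old Town, Riverside, West End).
Pick 2: T2 covers 4 new districts (Lakeshore, Northside, Hilltop, Harbour).
Pick 3: T4 covers 1 new districts (Southbank).
Greedy uses 3 transmitter sites.

3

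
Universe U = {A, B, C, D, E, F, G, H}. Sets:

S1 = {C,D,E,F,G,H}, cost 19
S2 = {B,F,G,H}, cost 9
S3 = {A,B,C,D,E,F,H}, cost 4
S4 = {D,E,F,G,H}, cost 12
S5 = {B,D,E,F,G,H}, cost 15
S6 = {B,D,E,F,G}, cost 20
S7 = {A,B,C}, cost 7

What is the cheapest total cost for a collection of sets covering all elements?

S2, S3 cover every element at cost 9 + 4 = 13.
Any cover uses at least 2 sets; among all covering selections none totals below 13.

13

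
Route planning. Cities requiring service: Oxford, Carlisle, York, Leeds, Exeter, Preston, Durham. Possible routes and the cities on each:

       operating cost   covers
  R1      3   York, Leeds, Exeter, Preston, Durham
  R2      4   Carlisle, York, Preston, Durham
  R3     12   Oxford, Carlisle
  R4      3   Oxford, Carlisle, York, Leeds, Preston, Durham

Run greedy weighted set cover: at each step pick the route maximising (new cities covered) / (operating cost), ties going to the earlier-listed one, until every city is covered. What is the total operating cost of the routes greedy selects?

6

Pick 1: R4 adds 6 new (Oxford, Carlisle, York, Leeds, Preston, Durham) at operating cost 3 (ratio 6/3).
Pick 2: R1 adds 1 new (Exeter) at operating cost 3 (ratio 1/3).
Greedy total operating cost: 3 + 3 = 6.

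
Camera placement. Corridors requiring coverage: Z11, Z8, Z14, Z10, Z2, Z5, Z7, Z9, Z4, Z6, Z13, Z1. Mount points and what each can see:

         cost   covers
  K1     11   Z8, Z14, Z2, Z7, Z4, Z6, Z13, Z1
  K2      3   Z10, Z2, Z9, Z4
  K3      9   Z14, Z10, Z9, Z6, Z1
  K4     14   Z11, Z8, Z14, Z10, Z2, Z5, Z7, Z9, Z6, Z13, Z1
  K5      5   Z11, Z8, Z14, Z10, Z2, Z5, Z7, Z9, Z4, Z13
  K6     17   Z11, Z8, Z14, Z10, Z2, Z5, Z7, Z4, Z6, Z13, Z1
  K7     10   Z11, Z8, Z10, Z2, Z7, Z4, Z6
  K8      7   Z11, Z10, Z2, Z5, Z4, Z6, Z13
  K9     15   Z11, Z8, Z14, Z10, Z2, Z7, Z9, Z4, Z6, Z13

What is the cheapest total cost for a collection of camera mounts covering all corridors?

14

K3, K5 cover every corridor at cost 9 + 5 = 14.
Any cover uses at least 2 camera mounts; among all covering selections none totals below 14.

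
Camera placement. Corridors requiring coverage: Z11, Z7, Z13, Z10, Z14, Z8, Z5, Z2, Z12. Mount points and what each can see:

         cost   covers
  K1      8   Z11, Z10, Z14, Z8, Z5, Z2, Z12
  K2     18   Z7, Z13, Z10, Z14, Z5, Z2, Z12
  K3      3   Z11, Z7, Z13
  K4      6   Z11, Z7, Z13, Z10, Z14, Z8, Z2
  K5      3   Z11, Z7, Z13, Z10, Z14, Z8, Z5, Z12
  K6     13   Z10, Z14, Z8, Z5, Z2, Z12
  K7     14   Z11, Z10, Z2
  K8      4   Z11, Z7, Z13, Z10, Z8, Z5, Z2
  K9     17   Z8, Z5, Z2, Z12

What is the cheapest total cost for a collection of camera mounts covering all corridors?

7

K5, K8 cover every corridor at cost 3 + 4 = 7.
Any cover uses at least 2 camera mounts; among all covering selections none totals below 7.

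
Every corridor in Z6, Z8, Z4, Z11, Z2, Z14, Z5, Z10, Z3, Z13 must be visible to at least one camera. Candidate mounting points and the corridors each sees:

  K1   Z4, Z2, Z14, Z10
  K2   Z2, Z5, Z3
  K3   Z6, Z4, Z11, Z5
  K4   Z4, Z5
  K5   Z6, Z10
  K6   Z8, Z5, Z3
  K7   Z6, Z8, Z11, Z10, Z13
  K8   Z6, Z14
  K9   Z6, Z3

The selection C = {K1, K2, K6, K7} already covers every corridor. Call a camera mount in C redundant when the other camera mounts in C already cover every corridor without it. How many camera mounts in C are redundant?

2

Drop K1: Z4, Z14 uncovered — not redundant.
Drop K2: the rest still cover every corridor — redundant.
Drop K6: the rest still cover every corridor — redundant.
Drop K7: Z6, Z11, Z13 uncovered — not redundant.
2 redundant: K2, K6.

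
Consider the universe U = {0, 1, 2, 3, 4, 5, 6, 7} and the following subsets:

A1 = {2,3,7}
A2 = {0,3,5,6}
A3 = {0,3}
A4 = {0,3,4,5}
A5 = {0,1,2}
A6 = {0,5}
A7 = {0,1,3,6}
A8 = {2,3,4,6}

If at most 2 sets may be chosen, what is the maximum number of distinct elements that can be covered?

6

Choosing A1, A2 covers {0, 2, 3, 5, 6, 7} — 6 elements.
No choice of 2 sets does better; here 1, 4 are left uncovered.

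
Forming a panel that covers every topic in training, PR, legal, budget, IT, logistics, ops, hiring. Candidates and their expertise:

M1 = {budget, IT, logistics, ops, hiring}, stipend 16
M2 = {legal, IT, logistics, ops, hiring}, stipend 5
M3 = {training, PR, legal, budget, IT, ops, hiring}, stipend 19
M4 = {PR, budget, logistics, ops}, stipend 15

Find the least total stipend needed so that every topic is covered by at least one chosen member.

M2, M3 cover every topic at stipend 5 + 19 = 24.
Any cover uses at least 2 members; among all covering selections none totals below 24.

24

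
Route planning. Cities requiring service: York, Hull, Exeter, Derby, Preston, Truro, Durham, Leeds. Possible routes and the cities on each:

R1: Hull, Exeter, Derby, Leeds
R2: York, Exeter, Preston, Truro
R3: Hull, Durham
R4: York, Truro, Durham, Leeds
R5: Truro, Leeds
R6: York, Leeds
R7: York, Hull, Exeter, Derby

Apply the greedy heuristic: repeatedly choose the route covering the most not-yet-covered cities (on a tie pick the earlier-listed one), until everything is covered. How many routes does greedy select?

Pick 1: R1 covers 4 new cities (Hull, Exeter, Derby, Leeds).
Pick 2: R2 covers 3 new cities (York, Preston, Truro).
Pick 3: R3 covers 1 new cities (Durham).
Greedy uses 3 routes.

3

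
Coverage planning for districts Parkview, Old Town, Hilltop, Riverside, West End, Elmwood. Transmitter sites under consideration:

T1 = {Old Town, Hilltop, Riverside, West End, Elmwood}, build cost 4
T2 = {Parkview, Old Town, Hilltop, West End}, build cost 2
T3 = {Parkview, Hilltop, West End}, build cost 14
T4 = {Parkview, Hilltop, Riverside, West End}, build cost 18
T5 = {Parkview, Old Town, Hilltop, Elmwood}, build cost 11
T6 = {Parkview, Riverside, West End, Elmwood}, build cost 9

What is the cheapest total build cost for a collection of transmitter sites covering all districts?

6

T1, T2 cover every district at build cost 4 + 2 = 6.
Any cover uses at least 2 transmitter sites; among all covering selections none totals below 6.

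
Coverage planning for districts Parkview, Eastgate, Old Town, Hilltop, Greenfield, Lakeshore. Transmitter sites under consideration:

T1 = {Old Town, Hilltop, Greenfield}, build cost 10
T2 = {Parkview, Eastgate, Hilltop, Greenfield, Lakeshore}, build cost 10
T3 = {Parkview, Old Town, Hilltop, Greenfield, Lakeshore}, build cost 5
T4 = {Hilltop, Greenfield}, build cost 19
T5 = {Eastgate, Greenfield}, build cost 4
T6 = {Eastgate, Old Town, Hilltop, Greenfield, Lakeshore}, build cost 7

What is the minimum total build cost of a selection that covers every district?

9

T3, T5 cover every district at build cost 5 + 4 = 9.
Any cover uses at least 2 transmitter sites; among all covering selections none totals below 9.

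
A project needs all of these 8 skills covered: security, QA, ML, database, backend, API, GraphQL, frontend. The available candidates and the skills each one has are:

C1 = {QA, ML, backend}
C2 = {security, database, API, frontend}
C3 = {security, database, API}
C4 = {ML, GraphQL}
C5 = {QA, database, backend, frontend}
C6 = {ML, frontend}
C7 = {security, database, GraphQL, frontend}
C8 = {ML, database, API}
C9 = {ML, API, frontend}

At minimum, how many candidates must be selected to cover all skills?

3

C1, C2, C4 together cover {security, QA, ML, database, backend, API, GraphQL, frontend} — every skill.
No 2 of the 9 candidates cover everything (all 36 pairs fall short), so 3 is minimum.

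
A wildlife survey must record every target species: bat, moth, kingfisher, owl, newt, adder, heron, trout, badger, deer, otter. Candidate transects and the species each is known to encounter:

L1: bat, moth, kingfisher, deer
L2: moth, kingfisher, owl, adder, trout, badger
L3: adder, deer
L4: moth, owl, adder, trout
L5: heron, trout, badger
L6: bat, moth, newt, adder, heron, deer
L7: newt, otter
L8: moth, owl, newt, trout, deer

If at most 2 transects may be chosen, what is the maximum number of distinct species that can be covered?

10

Choosing L2, L6 covers {bat, moth, kingfisher, owl, newt, adder, heron, trout, badger, deer} — 10 species.
No choice of 2 transects does better; here otter is left uncovered.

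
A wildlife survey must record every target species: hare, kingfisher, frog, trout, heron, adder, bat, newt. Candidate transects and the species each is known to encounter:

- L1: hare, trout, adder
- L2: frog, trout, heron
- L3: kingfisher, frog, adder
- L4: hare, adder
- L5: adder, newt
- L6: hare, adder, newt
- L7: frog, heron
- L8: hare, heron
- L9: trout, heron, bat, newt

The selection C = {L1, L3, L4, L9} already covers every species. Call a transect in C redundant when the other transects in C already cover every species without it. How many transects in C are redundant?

Drop L1: the rest still cover every species — redundant.
Drop L3: kingfisher, frog uncovered — not redundant.
Drop L4: the rest still cover every species — redundant.
Drop L9: heron, bat, newt uncovered — not redundant.
2 redundant: L1, L4.

2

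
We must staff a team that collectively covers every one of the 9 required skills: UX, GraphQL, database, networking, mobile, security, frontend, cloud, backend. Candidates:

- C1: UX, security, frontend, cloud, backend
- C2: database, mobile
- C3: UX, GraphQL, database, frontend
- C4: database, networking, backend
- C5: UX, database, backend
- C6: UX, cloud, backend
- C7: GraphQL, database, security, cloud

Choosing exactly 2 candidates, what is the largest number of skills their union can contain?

7

Choosing C1, C2 covers {UX, database, mobile, security, frontend, cloud, backend} — 7 skills.
No choice of 2 candidates does better; here GraphQL, networking are left uncovered.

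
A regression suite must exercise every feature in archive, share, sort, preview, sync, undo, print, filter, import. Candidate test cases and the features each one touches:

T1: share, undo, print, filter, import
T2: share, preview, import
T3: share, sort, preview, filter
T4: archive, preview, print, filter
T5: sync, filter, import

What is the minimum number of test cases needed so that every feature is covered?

4

T1, T3, T4, T5 together cover {archive, share, sort, preview, sync, undo, print, filter, import} — every feature.
No 3 of the 5 test cases cover everything (all 10 triples fall short), so 4 is minimum.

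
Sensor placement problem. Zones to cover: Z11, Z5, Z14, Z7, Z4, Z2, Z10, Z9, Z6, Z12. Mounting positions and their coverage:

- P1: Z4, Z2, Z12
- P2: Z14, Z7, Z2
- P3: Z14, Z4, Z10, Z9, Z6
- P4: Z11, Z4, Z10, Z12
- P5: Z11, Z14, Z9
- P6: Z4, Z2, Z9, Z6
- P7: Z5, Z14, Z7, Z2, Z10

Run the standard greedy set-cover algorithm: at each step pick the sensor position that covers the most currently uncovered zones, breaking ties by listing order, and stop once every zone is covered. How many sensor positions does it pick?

3

Pick 1: P3 covers 5 new zones (Z14, Z4, Z10, Z9, Z6).
Pick 2: P7 covers 3 new zones (Z5, Z7, Z2).
Pick 3: P4 covers 2 new zones (Z11, Z12).
Greedy uses 3 sensor positions.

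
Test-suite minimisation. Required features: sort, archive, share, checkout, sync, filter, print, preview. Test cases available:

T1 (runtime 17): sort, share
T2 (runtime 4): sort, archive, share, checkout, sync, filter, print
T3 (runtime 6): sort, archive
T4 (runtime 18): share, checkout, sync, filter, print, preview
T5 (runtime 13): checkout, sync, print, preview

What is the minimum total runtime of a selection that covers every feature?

T2, T5 cover every feature at runtime 4 + 13 = 17.
Any cover uses at least 2 test cases; among all covering selections none totals below 17.

17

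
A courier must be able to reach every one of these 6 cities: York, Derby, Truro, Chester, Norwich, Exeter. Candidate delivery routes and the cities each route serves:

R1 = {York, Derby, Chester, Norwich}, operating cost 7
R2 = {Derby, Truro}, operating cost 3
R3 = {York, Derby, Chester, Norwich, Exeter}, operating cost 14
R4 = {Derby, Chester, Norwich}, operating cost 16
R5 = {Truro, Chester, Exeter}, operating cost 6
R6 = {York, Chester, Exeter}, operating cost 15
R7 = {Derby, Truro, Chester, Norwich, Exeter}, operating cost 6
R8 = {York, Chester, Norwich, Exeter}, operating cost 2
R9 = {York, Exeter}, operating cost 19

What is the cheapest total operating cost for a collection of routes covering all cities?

R2, R8 cover every city at operating cost 3 + 2 = 5.
Any cover uses at least 2 routes; among all covering selections none totals below 5.

5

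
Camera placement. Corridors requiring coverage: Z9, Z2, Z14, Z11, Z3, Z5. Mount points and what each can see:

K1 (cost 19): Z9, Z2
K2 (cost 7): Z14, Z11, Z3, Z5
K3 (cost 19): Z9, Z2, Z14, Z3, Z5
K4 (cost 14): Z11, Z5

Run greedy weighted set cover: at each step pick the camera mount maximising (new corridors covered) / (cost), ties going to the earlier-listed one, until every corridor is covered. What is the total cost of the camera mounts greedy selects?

Pick 1: K2 adds 4 new (Z14, Z11, Z3, Z5) at cost 7 (ratio 4/7).
Pick 2: K1 adds 2 new (Z9, Z2) at cost 19 (ratio 2/19).
Greedy total cost: 7 + 19 = 26.

26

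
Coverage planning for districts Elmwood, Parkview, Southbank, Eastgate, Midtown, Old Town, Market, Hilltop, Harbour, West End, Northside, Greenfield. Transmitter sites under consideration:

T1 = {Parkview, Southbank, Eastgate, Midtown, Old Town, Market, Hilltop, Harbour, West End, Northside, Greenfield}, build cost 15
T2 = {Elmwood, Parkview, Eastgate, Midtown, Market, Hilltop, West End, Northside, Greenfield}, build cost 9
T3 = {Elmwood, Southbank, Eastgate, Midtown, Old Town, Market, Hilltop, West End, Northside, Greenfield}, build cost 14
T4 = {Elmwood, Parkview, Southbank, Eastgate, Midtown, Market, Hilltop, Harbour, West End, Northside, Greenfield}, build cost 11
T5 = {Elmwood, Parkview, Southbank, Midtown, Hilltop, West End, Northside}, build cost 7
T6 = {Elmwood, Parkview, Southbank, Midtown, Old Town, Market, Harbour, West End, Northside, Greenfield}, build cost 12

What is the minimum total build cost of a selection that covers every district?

21

T2, T6 cover every district at build cost 9 + 12 = 21.
Any cover uses at least 2 transmitter sites; among all covering selections none totals below 21.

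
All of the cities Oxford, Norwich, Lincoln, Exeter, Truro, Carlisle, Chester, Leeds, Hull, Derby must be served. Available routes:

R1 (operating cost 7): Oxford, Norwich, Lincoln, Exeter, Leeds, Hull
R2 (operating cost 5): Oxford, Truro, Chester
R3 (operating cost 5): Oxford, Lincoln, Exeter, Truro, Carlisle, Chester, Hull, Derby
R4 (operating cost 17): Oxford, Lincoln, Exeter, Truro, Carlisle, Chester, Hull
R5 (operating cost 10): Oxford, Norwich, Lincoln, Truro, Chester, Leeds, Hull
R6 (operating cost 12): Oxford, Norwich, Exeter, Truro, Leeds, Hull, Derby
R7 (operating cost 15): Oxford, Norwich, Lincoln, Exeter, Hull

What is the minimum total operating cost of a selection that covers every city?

12

R1, R3 cover every city at operating cost 7 + 5 = 12.
Any cover uses at least 2 routes; among all covering selections none totals below 12.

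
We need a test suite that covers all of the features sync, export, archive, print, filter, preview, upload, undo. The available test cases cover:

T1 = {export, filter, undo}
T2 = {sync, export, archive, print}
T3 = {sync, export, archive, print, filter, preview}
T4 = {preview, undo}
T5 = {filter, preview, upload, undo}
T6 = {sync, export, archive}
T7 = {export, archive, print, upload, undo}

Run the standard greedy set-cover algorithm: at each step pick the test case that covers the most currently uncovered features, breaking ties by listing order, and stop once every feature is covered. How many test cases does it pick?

Pick 1: T3 covers 6 new features (sync, export, archive, print, filter, preview).
Pick 2: T5 covers 2 new features (upload, undo).
Greedy uses 2 test cases.

2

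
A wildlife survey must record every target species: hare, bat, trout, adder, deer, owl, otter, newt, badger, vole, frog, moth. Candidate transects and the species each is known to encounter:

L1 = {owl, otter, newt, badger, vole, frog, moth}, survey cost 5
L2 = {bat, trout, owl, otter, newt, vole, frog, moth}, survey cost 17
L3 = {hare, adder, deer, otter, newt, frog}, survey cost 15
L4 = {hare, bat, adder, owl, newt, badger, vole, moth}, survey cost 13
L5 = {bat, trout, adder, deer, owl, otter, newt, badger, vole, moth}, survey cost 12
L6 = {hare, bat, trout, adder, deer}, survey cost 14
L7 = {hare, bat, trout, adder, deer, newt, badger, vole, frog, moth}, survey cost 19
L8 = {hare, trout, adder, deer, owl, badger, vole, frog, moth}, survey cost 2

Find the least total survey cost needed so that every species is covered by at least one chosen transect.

L5, L8 cover every species at survey cost 12 + 2 = 14.
Any cover uses at least 2 transects; among all covering selections none totals below 14.
Greedy by coverage-per-survey cost would pick L8, L1, L5 for 19 — worse than the optimum 14.

14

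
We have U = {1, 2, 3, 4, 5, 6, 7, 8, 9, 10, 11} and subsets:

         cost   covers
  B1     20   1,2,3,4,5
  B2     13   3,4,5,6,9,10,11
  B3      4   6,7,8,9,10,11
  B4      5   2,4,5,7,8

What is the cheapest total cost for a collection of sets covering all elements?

24

B1, B3 cover every element at cost 20 + 4 = 24.
Any cover uses at least 2 sets; among all covering selections none totals below 24.
Greedy by coverage-per-cost would pick B3, B4, B1 for 29 — worse than the optimum 24.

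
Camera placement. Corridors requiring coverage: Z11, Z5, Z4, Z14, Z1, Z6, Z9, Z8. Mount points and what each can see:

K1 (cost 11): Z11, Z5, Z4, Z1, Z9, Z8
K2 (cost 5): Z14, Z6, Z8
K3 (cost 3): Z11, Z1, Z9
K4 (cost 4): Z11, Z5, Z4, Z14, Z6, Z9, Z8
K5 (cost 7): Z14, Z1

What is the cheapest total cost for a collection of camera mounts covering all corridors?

7

K3, K4 cover every corridor at cost 3 + 4 = 7.
Any cover uses at least 2 camera mounts; among all covering selections none totals below 7.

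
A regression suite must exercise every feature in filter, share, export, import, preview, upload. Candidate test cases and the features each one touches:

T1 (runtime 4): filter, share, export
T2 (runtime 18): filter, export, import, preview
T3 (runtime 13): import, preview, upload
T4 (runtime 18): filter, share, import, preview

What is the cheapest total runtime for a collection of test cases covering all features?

17

T1, T3 cover every feature at runtime 4 + 13 = 17.
Any cover uses at least 2 test cases; among all covering selections none totals below 17.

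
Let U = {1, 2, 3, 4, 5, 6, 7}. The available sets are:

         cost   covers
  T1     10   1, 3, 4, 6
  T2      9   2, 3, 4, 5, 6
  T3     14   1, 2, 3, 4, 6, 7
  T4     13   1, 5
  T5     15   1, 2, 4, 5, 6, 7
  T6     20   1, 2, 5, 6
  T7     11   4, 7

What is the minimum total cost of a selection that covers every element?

T2, T3 cover every element at cost 9 + 14 = 23.
Any cover uses at least 2 sets; among all covering selections none totals below 23.

23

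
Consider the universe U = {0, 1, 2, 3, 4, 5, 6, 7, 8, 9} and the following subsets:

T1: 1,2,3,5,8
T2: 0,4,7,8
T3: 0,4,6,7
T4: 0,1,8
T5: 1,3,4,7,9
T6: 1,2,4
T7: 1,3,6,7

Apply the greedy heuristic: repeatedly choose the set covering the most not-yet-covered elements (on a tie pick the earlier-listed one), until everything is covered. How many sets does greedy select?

3

Pick 1: T1 covers 5 new elements (1, 2, 3, 5, 8).
Pick 2: T3 covers 4 new elements (0, 4, 6, 7).
Pick 3: T5 covers 1 new elements (9).
Greedy uses 3 sets.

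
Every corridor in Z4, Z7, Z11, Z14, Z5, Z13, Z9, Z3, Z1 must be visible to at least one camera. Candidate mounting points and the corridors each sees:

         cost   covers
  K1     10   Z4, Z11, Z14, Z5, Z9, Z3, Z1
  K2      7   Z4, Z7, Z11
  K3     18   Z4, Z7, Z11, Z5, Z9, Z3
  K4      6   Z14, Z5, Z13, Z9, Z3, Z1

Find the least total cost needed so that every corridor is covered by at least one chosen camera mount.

K2, K4 cover every corridor at cost 7 + 6 = 13.
Any cover uses at least 2 camera mounts; among all covering selections none totals below 13.

13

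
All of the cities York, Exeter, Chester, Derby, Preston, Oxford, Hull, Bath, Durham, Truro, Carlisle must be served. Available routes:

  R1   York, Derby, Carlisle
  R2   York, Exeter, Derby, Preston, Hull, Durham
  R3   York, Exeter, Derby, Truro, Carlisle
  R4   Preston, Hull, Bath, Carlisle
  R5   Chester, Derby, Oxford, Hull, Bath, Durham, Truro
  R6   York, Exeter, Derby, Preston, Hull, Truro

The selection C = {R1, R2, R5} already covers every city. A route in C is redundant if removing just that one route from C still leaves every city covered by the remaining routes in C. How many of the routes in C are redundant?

0

Drop R1: Carlisle uncovered — not redundant.
Drop R2: Exeter, Preston uncovered — not redundant.
Drop R5: Chester, Oxford, Bath, Truro uncovered — not redundant.
None of the routes in C is redundant.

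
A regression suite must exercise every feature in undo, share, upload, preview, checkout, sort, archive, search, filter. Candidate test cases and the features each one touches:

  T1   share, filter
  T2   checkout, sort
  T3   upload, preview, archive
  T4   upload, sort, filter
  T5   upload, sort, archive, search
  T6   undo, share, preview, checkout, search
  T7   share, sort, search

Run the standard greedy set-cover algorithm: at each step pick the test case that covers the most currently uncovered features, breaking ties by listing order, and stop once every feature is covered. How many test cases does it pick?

Pick 1: T6 covers 5 new features (undo, share, preview, checkout, search).
Pick 2: T4 covers 3 new features (upload, sort, filter).
Pick 3: T3 covers 1 new features (archive).
Greedy uses 3 test cases.

3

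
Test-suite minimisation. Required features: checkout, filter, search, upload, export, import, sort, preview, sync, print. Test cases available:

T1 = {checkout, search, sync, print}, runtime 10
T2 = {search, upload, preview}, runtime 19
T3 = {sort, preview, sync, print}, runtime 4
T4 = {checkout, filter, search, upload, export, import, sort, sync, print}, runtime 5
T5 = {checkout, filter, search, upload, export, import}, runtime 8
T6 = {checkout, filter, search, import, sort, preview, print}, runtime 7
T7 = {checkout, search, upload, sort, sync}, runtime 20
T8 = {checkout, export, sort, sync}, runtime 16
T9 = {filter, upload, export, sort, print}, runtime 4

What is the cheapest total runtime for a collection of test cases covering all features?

T3, T4 cover every feature at runtime 4 + 5 = 9.
Any cover uses at least 2 test cases; among all covering selections none totals below 9.

9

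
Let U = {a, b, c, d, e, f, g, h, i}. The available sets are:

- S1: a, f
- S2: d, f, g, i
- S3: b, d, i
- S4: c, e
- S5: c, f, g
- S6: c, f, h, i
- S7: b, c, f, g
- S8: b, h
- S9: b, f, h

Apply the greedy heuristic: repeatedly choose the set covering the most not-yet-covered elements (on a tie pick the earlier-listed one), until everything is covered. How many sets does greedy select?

4

Pick 1: S2 covers 4 new elements (d, f, g, i).
Pick 2: S4 covers 2 new elements (c, e).
Pick 3: S8 covers 2 new elements (b, h).
Pick 4: S1 covers 1 new elements (a).
Greedy uses 4 sets.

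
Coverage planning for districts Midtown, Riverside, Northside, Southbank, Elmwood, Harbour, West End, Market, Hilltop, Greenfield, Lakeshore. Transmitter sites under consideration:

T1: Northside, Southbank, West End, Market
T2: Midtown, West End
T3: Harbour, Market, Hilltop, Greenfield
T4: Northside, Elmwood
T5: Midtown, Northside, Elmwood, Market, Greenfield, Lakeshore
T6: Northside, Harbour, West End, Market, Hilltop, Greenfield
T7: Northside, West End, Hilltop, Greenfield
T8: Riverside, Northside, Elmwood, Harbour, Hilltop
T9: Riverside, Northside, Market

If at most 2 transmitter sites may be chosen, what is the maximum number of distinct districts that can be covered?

Choosing T5, T6 covers {Midtown, Northside, Elmwood, Harbour, West End, Market, Hilltop, Greenfield, Lakeshore} — 9 districts.
No choice of 2 transmitter sites does better; here Riverside, Southbank are left uncovered.

9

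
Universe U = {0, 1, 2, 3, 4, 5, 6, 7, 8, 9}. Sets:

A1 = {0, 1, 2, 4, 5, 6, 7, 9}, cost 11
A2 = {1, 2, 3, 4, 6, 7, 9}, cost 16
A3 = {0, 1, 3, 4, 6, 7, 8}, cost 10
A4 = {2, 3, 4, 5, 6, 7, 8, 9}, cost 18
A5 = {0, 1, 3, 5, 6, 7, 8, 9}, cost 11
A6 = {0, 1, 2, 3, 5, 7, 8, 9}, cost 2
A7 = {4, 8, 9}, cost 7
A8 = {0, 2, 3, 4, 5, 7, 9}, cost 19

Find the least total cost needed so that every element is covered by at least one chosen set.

12

A3, A6 cover every element at cost 10 + 2 = 12.
Any cover uses at least 2 sets; among all covering selections none totals below 12.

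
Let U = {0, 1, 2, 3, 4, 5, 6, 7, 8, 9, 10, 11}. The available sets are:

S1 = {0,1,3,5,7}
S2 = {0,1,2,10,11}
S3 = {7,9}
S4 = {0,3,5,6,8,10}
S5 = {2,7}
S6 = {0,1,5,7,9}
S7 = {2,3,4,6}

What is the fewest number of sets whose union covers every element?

4

S2, S3, S4, S7 together cover {0, 1, 2, 3, 4, 5, 6, 7, 8, 9, 10, 11} — every element.
No 3 of the 7 sets cover everything (all 35 triples fall short), so 4 is minimum.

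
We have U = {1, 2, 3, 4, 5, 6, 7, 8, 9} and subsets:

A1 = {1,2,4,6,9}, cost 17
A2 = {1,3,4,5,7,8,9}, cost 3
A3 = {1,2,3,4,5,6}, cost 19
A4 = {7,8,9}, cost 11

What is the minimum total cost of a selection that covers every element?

20

A1, A2 cover every element at cost 17 + 3 = 20.
Any cover uses at least 2 sets; among all covering selections none totals below 20.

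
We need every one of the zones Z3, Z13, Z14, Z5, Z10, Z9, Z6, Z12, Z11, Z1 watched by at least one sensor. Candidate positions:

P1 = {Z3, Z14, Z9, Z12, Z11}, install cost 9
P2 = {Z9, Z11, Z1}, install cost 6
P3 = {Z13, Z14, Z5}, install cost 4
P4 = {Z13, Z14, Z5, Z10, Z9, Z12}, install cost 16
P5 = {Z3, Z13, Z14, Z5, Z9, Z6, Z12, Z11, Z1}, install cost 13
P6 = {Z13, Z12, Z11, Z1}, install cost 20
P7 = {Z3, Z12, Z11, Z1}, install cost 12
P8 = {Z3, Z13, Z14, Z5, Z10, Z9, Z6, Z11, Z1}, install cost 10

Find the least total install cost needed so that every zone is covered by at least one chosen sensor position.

19

P1, P8 cover every zone at install cost 9 + 10 = 19.
Any cover uses at least 2 sensor positions; among all covering selections none totals below 19.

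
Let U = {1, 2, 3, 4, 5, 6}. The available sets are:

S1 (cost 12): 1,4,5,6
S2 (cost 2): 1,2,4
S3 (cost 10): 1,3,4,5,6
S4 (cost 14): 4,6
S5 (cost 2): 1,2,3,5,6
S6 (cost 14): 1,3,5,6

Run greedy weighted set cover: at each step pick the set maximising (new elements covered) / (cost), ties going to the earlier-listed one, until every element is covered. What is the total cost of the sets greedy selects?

4

Pick 1: S5 adds 5 new (1, 2, 3, 5, 6) at cost 2 (ratio 5/2).
Pick 2: S2 adds 1 new (4) at cost 2 (ratio 1/2).
Greedy total cost: 2 + 2 = 4.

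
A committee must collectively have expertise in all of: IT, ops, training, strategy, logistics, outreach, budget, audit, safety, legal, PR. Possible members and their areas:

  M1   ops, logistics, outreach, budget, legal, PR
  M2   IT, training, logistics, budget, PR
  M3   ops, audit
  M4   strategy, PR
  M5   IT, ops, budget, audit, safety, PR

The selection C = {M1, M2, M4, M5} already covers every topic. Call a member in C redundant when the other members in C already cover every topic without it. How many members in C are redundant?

0

Drop M1: outreach, legal uncovered — not redundant.
Drop M2: training uncovered — not redundant.
Drop M4: strategy uncovered — not redundant.
Drop M5: audit, safety uncovered — not redundant.
None of the members in C is redundant.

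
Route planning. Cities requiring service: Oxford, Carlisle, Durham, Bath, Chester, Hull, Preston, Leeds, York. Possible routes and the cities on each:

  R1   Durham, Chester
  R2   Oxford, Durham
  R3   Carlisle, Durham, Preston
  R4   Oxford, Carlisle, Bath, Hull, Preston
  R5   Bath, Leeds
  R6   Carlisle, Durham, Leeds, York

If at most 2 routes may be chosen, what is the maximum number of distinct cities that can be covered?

8

Choosing R4, R6 covers {Oxford, Carlisle, Durham, Bath, Hull, Preston, Leeds, York} — 8 cities.
No choice of 2 routes does better; here Chester is left uncovered.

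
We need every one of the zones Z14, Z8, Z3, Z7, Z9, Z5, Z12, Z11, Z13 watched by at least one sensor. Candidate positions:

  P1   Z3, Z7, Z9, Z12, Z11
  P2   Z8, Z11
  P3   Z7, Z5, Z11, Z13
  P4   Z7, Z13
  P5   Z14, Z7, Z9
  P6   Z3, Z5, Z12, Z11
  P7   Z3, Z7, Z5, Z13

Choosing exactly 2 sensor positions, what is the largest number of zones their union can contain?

7

Choosing P1, P3 covers {Z3, Z7, Z9, Z5, Z12, Z11, Z13} — 7 zones.
No choice of 2 sensor positions does better; here Z14, Z8 are left uncovered.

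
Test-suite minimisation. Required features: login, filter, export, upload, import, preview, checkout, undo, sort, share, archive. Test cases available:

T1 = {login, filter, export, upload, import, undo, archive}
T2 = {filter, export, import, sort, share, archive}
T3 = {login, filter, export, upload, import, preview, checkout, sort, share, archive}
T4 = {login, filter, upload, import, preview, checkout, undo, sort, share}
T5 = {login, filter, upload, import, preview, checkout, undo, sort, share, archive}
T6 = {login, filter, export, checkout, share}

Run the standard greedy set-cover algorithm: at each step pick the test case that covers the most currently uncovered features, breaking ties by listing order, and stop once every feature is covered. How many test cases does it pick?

2

Pick 1: T3 covers 10 new features (login, filter, export, upload, import, preview, checkout, sort, share, archive).
Pick 2: T1 covers 1 new features (undo).
Greedy uses 2 test cases.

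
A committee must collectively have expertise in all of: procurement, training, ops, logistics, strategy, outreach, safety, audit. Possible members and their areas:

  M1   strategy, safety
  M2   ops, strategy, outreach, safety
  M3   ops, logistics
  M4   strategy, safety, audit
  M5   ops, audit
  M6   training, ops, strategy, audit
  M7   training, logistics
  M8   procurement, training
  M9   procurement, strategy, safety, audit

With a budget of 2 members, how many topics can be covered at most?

6

Choosing M2, M6 covers {training, ops, strategy, outreach, safety, audit} — 6 topics.
No choice of 2 members does better; here procurement, logistics are left uncovered.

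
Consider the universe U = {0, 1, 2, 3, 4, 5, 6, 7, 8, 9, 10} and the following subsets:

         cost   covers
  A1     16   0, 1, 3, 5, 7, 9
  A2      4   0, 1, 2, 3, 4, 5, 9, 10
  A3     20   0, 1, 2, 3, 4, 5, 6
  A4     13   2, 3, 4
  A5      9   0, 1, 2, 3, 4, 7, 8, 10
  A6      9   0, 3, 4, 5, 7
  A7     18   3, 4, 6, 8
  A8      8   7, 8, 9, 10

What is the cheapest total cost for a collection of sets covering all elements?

28

A3, A8 cover every element at cost 20 + 8 = 28.
Any cover uses at least 2 sets; among all covering selections none totals below 28.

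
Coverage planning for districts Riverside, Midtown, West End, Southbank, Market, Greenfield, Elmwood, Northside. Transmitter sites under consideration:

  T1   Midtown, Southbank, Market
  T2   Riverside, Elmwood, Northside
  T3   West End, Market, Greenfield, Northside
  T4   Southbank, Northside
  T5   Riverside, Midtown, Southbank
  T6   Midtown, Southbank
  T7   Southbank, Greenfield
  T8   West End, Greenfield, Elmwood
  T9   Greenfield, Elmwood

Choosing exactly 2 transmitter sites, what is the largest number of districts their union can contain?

7

Choosing T3, T5 covers {Riverside, Midtown, West End, Southbank, Market, Greenfield, Northside} — 7 districts.
No choice of 2 transmitter sites does better; here Elmwood is left uncovered.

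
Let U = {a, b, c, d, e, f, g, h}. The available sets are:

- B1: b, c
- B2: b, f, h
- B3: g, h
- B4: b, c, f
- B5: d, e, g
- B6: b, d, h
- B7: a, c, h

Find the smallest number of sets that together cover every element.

3

B2, B5, B7 together cover {a, b, c, d, e, f, g, h} — every element.
No 2 of the 7 sets cover everything (all 21 pairs fall short), so 3 is minimum.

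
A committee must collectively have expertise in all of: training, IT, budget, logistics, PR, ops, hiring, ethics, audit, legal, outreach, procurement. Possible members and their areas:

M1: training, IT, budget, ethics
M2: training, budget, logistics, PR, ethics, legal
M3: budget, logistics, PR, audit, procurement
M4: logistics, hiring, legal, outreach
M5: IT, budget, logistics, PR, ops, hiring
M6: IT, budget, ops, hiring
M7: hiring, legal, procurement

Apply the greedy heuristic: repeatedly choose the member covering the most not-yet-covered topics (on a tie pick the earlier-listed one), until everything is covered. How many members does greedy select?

Pick 1: M2 covers 6 new topics (training, budget, logistics, PR, ethics, legal).
Pick 2: M5 covers 3 new topics (IT, ops, hiring).
Pick 3: M3 covers 2 new topics (audit, procurement).
Pick 4: M4 covers 1 new topics (outreach).
Greedy uses 4 members.

4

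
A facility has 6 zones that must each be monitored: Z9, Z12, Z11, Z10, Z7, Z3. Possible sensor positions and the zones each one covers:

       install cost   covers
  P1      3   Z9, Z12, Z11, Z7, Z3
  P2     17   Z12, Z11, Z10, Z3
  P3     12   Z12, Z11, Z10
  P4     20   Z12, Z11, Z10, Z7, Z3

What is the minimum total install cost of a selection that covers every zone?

P1, P3 cover every zone at install cost 3 + 12 = 15.
Any cover uses at least 2 sensor positions; among all covering selections none totals below 15.

15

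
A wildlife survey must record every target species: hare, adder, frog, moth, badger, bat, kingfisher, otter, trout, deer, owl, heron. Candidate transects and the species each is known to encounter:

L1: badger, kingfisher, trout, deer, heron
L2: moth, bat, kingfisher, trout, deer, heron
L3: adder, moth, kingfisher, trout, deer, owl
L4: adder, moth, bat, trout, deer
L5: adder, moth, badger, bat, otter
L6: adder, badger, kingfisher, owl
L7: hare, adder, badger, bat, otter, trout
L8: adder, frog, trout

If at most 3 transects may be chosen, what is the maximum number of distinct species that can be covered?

Choosing L1, L3, L7 covers {hare, adder, moth, badger, bat, kingfisher, otter, trout, deer, owl, heron} — 11 species.
No choice of 3 transects does better; here frog is left uncovered.

11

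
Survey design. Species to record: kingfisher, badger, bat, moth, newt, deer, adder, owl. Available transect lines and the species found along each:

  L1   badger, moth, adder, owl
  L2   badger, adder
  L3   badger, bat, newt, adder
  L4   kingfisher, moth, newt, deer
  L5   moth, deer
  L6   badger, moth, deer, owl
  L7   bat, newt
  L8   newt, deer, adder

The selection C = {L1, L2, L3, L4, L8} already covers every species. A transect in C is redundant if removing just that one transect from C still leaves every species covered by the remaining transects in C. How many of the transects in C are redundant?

2

Drop L1: owl uncovered — not redundant.
Drop L2: the rest still cover every species — redundant.
Drop L3: bat uncovered — not redundant.
Drop L4: kingfisher uncovered — not redundant.
Drop L8: the rest still cover every species — redundant.
2 redundant: L2, L8.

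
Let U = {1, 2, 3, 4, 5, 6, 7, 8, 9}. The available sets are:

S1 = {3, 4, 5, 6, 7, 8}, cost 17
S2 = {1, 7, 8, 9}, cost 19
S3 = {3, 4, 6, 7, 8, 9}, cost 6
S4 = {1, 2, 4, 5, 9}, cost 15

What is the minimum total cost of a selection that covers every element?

S3, S4 cover every element at cost 6 + 15 = 21.
Any cover uses at least 2 sets; among all covering selections none totals below 21.

21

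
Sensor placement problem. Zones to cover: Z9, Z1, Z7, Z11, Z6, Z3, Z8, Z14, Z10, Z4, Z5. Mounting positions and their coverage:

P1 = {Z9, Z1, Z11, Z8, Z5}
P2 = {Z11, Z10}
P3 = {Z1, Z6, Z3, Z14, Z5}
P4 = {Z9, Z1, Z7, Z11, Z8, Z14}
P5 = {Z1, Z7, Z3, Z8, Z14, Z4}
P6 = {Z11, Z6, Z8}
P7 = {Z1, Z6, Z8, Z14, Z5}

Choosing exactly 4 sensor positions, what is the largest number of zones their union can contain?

11

Choosing P1, P2, P3, P5 covers {Z9, Z1, Z7, Z11, Z6, Z3, Z8, Z14, Z10, Z4, Z5} — 11 zones.
That is all 11 zones.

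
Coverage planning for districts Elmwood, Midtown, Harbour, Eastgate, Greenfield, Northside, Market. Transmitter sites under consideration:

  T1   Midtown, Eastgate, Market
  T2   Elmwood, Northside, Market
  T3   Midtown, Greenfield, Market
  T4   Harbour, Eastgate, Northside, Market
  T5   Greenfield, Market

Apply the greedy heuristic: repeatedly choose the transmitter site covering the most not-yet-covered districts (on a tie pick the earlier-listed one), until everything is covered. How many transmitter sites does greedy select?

Pick 1: T4 covers 4 new districts (Harbour, Eastgate, Northside, Market).
Pick 2: T3 covers 2 new districts (Midtown, Greenfield).
Pick 3: T2 covers 1 new districts (Elmwood).
Greedy uses 3 transmitter sites.

3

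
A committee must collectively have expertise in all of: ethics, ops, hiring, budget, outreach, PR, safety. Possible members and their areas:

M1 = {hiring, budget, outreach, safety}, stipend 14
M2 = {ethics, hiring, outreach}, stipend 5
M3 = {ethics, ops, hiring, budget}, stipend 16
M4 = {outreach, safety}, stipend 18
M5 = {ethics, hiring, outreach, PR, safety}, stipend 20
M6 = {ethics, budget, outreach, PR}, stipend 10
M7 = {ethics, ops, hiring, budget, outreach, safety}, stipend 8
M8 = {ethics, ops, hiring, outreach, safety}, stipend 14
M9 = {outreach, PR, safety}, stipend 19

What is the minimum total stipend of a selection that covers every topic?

M6, M7 cover every topic at stipend 10 + 8 = 18.
Any cover uses at least 2 members; among all covering selections none totals below 18.

18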